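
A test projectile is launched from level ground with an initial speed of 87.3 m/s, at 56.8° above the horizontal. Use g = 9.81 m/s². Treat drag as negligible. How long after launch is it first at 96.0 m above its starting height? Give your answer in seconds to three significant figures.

1.46 s

Resolve: vₓ = 87.30 cos 56.8° = 47.80 m/s and v_y0 = 87.30 sin 56.8° = 73.05 m/s.
Height y(t) = 73.05 t − 4.905 t² = 96.0 gives 4.905 t² − 73.05 t + 96.0 = 0.
Quadratic formula: t = (73.05 ± √3452.7) / 9.81 = (73.05 ± 58.76) / 9.81 → t = 1.457 s or 13.44 s.
The first (ascending) time is 1.457 s.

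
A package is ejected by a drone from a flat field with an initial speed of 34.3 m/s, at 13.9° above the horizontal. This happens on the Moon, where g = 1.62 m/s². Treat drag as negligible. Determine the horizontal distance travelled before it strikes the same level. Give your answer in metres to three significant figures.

339 m

Components: vₓ = 34.30 cos 13.9° = 33.30 m/s, v_y0 = 34.30 sin 13.9° = 8.240 m/s.
Flight time T = 2 v_y0 / g = 10.17 s.
Range: R = vₓ T = 33.30 × 10.17 = 338.7 m.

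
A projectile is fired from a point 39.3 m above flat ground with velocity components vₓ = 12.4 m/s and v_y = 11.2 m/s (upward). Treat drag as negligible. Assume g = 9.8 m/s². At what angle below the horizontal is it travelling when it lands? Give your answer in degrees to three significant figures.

Vertical motion (up positive, ground at y = 0): 4.900 t² − (11.20) t − 39.3 = 0, so t = (11.20 + √(11.20² + 2·9.80·39.3)) / 9.80 = (11.20 + 29.93) / 9.80 = 4.197 s.
At impact: v_y = v_y0 − g t = −29.93 m/s; vₓ = 12.40 m/s.
Angle below horizontal: arctan(|v_y|/vₓ) = arctan(29.93/12.40) = 67.49°.

67.5°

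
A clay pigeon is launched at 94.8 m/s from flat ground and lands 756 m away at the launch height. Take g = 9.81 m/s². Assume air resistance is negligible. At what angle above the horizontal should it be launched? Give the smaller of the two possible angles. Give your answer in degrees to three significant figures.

R = v₀² sin 2θ / g gives sin 2θ = gR/v₀² = 9.81·756/94.8² = 0.8252.
2θ = 55.61° or 180° − 55.61° = 124.4°, so θ = 27.81° or 62.19°.
The smaller angle is 27.81°.

27.8°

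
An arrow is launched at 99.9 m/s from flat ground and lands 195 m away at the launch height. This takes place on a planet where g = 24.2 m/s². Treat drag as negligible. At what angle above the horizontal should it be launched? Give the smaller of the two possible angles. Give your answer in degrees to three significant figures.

14.1°

From R = (v₀²/g) sin 2θ: sin 2θ = 24.2 × 195 / 9980.0 = 0.4728.
2θ = 28.22° or 180° − 28.22° = 151.8°, so θ = 14.11° or 75.89°.
The smaller angle is 14.11°.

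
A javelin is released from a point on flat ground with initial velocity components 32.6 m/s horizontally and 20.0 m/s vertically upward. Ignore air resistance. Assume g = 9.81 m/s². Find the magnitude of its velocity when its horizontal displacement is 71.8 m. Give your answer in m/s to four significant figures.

32.64 m/s

x = vₓ t ⇒ t = 71.8/32.60 = 2.202 s.
Vertical velocity there: v_y = v_y0 − g t = 20.00 − 9.81 × 2.202 = −1.606 m/s.
Speed: √(vₓ² + v_y²) = √(32.60² + 1.606²) = 32.64 m/s.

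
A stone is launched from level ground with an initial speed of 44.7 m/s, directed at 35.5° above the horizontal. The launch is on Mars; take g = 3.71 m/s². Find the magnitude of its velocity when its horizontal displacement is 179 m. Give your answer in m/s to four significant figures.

37.20 m/s

Resolve: vₓ = 44.70 cos 35.5° = 36.39 m/s and v_y0 = 44.70 sin 35.5° = 25.96 m/s.
Time to reach x = 179 m: t = x/vₓ = 179/36.39 = 4.919 s.
Vertical velocity there: v_y = v_y0 − g t = 25.96 − 3.71 × 4.919 = 7.709 m/s.
Speed: √(vₓ² + v_y²) = √(36.39² + 7.709²) = 37.20 m/s.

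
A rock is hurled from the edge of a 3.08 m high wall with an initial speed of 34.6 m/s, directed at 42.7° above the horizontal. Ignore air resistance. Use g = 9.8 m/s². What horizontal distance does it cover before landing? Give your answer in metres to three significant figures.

Horizontal component vₓ = 34.60 cos 42.7° = 25.43 m/s; vertical v_y0 = 34.60 sin 42.7° = 23.46 m/s.
The projectile lands when y = 3.08 + (23.46) t − ½·9.80·t² = 0. Positive root: t = (23.46 + √(23.46² + 2·9.80·3.08)) / 9.80 = (23.46 + 24.72) / 9.80 = 4.916 s.
Horizontal distance: R = vₓ t = 25.43 × 4.916 = 125.0 m.

125 m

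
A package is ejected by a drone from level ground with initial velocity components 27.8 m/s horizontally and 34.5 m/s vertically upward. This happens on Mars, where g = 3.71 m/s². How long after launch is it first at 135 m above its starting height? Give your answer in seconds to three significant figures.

Set y = v_y0 t − ½ g t² = 135: 1.855 t² − 34.50 t + 135 = 0.
Quadratic formula: t = (34.50 ± √188.55) / 3.71 = (34.50 ± 13.73) / 3.71 → t = 5.598 s or 13.00 s.
The first (ascending) time is 5.598 s.

5.60 s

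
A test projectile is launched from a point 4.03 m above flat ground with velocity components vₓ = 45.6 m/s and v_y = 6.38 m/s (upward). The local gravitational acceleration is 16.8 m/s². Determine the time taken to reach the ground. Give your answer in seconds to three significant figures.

1.17 s

The projectile lands when y = 4.03 + (6.380) t − ½·16.8·t² = 0. Positive root: t = (6.380 + √(6.380² + 2·16.8·4.03)) / 16.8 = (6.380 + 13.27) / 16.8 = 1.170 s.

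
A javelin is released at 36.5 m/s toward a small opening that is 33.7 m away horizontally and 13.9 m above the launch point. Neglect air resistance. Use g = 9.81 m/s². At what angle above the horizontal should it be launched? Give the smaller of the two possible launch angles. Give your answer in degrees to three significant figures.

30.0°

Trajectory: y = x tanθ − g x² (1 + tan²θ)/(2v₀²). With x = 33.7, y = 13.9, v₀ = 36.5, g = 9.81:
4.181 tan²θ − 33.7 tanθ + (18.08) = 0.
tanθ = [33.7 ± √(33.7² − 4 × 4.181 × (18.08))] / (2 × 4.181) = (33.7 ± 28.87) / 8.363, giving tanθ = 0.5780 or 7.482.
θ = 30.03° or 82.39°; the smaller is 30.03°.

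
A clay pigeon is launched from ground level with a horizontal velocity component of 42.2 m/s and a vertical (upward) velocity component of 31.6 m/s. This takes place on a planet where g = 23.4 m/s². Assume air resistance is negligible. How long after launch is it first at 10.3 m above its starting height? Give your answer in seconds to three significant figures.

Require v_y0 t − ½ g t² = 10.3, i.e. 11.70 t² − 31.60 t + 10.3 = 0.
Quadratic formula: t = (31.60 ± √516.52) / 23.4 = (31.60 ± 22.73) / 23.4 → t = 0.3792 s or 2.322 s.
The first (ascending) time is 0.3792 s.

0.379 s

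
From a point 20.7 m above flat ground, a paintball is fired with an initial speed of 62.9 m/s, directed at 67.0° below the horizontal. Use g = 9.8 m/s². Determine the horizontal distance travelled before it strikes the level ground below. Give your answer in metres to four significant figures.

8.536 m

Resolve: vₓ = 62.90 cos 67.0° = 24.58 m/s and v_y0 = −57.90 m/s (downward).
With up positive and y = 0 at the ground: y(t) = 20.7 + (−57.90) t − 4.900 t². Setting y = 0 and taking the positive root: t = [−57.90 + √(57.90² + 2·9.80·20.7)] / 9.80 = (−57.90 + 61.30) / 9.80 = 0.3473 s.
Horizontal distance: R = vₓ t = 24.58 × 0.3473 = 8.536 m.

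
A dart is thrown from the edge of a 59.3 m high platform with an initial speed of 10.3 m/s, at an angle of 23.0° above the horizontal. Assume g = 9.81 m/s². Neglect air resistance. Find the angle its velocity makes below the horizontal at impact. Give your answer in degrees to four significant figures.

74.57°

Resolve: vₓ = 10.30 cos 23.0° = 9.481 m/s and v_y0 = 10.30 sin 23.0° = 4.025 m/s.
The projectile lands when y = 59.3 + (4.025) t − ½·9.81·t² = 0. Positive root: t = (4.025 + √(4.025² + 2·9.81·59.3)) / 9.81 = (4.025 + 34.35) / 9.81 = 3.911 s.
At impact: v_y = v_y0 − g t = −34.35 m/s; vₓ = 9.481 m/s.
Angle below horizontal: arctan(|v_y|/vₓ) = arctan(34.35/9.481) = 74.57°.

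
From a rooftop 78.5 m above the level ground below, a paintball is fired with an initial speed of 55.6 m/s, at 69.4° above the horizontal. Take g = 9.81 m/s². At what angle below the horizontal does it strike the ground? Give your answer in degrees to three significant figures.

73.3°

Components: vₓ = 55.60 cos 69.4° = 19.56 m/s, v_y0 = 55.60 sin 69.4° = 52.04 m/s.
With up positive and y = 0 at the ground: y(t) = 78.5 + (52.04) t − 4.905 t². Setting y = 0 and taking the positive root: t = [52.04 + √(52.04² + 2·9.81·78.5)] / 9.81 = (52.04 + 65.18) / 9.81 = 11.95 s.
At impact: v_y = v_y0 − g t = −65.18 m/s; vₓ = 19.56 m/s.
Angle below horizontal: arctan(|v_y|/vₓ) = arctan(65.18/19.56) = 73.29°.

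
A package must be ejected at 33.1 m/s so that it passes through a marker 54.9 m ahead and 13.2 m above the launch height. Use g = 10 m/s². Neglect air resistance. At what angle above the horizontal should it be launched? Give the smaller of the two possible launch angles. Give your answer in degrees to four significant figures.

Trajectory: y = x tanθ − g x² (1 + tan²θ)/(2v₀²). With x = 54.9, y = 13.2, v₀ = 33.1, g = 10.0:
13.75 tan²θ − 54.9 tanθ + (26.95) = 0.
tanθ = [54.9 ± √(54.9² − 4 × 13.75 × (26.95))] / (2 × 13.75) = (54.9 ± 39.13) / 27.51, giving tanθ = 0.5733 or 3.418.
θ = 29.83° or 73.69°; the smaller is 29.83°.

29.83°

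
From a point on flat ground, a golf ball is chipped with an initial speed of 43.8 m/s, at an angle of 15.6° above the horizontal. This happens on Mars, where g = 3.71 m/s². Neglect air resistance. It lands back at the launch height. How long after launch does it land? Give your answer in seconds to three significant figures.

6.35 s

Resolve: vₓ = 43.80 cos 15.6° = 42.19 m/s and v_y0 = 43.80 sin 15.6° = 11.78 m/s.
It returns to y = 0 when t = 2 v_y0 / g = 2(11.78)/3.71 = 6.350 s.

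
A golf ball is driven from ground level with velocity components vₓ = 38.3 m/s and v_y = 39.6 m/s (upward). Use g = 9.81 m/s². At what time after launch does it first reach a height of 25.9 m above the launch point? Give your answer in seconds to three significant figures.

0.718 s

Height y(t) = 39.60 t − 4.905 t² = 25.9 gives 4.905 t² − 39.60 t + 25.9 = 0.
t = [39.60 ± √(39.60² − 2·9.81·25.9)] / 9.81 = (39.60 ± 32.56) / 9.81, so t = 0.7179 s or t = 7.356 s.
The first (ascending) time is 0.7179 s.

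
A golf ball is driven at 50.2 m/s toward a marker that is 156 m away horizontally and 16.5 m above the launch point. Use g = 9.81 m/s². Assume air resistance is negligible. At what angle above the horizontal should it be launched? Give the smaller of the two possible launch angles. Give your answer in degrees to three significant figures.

25.6°

Trajectory: y = x tanθ − g x² (1 + tan²θ)/(2v₀²). With x = 156, y = 16.5, v₀ = 50.2, g = 9.81:
47.37 tan²θ − 156 tanθ + (63.87) = 0.
tanθ = [156 ± √(156² − 4 × 47.37 × (63.87))] / (2 × 47.37) = (156 ± 110.6) / 94.74, giving tanθ = 0.4791 or 2.814.
θ = 25.60° or 70.44°; the smaller is 25.60°.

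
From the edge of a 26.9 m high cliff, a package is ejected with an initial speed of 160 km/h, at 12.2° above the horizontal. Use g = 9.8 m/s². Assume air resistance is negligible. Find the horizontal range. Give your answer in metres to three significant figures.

152 m

Convert: 160 km/h = 160/3.6 = 44.44 m/s.
Resolve: vₓ = 44.44 cos 12.2° = 43.44 m/s and v_y0 = 44.44 sin 12.2° = 9.392 m/s.
Vertical motion (up positive, ground at y = 0): 4.900 t² − (9.392) t − 26.9 = 0, so t = (9.392 + √(9.392² + 2·9.80·26.9)) / 9.80 = (9.392 + 24.81) / 9.80 = 3.490 s.
Horizontal distance: R = vₓ t = 43.44 × 3.490 = 151.6 m.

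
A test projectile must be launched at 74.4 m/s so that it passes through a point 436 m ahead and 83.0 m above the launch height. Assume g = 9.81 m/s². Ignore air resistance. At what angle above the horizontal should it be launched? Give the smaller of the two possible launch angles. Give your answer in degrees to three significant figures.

Trajectory: y = x tanθ − g x² (1 + tan²θ)/(2v₀²). With x = 436, y = 83.0, v₀ = 74.4, g = 9.81:
168.4 tan²θ − 436 tanθ + (251.4) = 0.
tanθ = [436 ± √(436² − 4 × 168.4 × (251.4))] / (2 × 168.4) = (436 ± 143.8) / 336.9, giving tanθ = 0.8674 or 1.721.
θ = 40.94° or 59.84°; the smaller is 40.94°.

40.9°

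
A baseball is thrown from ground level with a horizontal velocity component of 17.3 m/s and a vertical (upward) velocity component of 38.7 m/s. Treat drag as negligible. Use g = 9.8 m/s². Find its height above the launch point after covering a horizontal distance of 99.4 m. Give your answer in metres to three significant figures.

60.6 m

x = vₓ t ⇒ t = 99.4/17.30 = 5.746 s.
Height: y = v_y0 t − ½ g t² = 38.70 × 5.746 − 4.900 × 5.746² = 222.4 − 161.8 = 60.60 m.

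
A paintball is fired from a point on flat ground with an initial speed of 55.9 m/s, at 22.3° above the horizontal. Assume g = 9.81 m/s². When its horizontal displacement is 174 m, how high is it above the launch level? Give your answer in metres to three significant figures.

vₓ = 55.90 cos 22.3° = 51.72 m/s; v_y0 = 55.90 sin 22.3° = 21.21 m/s.
x = vₓ t ⇒ t = 174/51.72 = 3.364 s.
Height: y = v_y0 t − ½ g t² = 21.21 × 3.364 − 4.905 × 3.364² = 71.36 − 55.52 = 15.84 m.

15.8 m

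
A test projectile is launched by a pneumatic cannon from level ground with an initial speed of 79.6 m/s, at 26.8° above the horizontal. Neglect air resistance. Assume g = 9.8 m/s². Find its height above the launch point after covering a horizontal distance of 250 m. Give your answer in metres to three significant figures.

65.6 m

Components: vₓ = 79.60 cos 26.8° = 71.05 m/s, v_y0 = 79.60 sin 26.8° = 35.89 m/s.
At x = 250 m, t = x/vₓ = 250/71.05 = 3.519 s.
Height: y = v_y0 t − ½ g t² = 35.89 × 3.519 − 4.900 × 3.519² = 126.3 − 60.67 = 65.62 m.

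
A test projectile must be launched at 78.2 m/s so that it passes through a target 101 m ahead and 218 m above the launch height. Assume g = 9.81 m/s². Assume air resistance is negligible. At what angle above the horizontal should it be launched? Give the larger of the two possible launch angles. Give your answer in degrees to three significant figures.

83.9°

Trajectory: y = x tanθ − g x² (1 + tan²θ)/(2v₀²). With x = 101, y = 218, v₀ = 78.2, g = 9.81:
8.182 tan²θ − 101 tanθ + (226.2) = 0.
tanθ = [101 ± √(101² − 4 × 8.182 × (226.2))] / (2 × 8.182) = (101 ± 52.90) / 16.36, giving tanθ = 2.939 or 9.405.
θ = 71.21° or 83.93°; the larger is 83.93°.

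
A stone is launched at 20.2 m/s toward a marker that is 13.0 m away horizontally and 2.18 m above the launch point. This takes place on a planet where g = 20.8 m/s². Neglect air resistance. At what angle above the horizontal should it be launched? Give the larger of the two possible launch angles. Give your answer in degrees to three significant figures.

Trajectory: y = x tanθ − g x² (1 + tan²θ)/(2v₀²). With x = 13.0, y = 2.18, v₀ = 20.2, g = 20.8:
4.307 tan²θ − 13.0 tanθ + (6.487) = 0.
tanθ = [13.0 ± √(13.0² − 4 × 4.307 × (6.487))] / (2 × 4.307) = (13.0 ± 7.565) / 8.615, giving tanθ = 0.6309 or 2.387.
θ = 32.25° or 67.27°; the larger is 67.27°.

67.3°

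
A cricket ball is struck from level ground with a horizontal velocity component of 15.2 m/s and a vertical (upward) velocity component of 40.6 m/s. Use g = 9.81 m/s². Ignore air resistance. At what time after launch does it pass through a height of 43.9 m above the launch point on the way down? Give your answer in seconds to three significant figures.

7.00 s

Height y(t) = 40.60 t − 4.905 t² = 43.9 gives 4.905 t² − 40.60 t + 43.9 = 0.
t = [40.60 ± √(40.60² − 2·9.81·43.9)] / 9.81 = (40.60 ± 28.05) / 9.81, so t = 1.279 s or t = 6.998 s.
The descending-branch root is 6.998 s.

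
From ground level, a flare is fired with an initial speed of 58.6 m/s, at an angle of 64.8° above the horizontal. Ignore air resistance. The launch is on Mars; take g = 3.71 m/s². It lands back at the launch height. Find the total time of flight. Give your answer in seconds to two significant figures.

vₓ = 58.60 cos 64.8° = 24.95 m/s; v_y0 = 58.60 sin 64.8° = 53.02 m/s.
Landing at launch height ⇒ T = 2 v_y0 / g = 2 × 53.02 / 3.71 = 28.58 s.

29 s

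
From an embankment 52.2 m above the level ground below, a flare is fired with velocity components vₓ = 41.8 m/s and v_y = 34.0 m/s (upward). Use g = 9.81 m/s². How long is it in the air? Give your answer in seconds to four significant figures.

8.226 s

With up positive and y = 0 at the ground: y(t) = 52.2 + (34.00) t − 4.905 t². Setting y = 0 and taking the positive root: t = [34.00 + √(34.00² + 2·9.81·52.2)] / 9.81 = (34.00 + 46.69) / 9.81 = 8.226 s.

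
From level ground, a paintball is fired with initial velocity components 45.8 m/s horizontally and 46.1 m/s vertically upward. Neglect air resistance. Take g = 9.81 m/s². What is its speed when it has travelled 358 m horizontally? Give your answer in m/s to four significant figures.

x = vₓ t ⇒ t = 358/45.80 = 7.817 s.
Vertical velocity there: v_y = v_y0 − g t = 46.10 − 9.81 × 7.817 = −30.58 m/s.
Speed: √(vₓ² + v_y²) = √(45.80² + 30.58²) = 55.07 m/s.

55.07 m/s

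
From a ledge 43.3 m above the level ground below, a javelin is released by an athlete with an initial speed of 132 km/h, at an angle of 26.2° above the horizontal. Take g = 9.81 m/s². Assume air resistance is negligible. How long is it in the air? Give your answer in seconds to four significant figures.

Convert: 132 km/h = 132/3.6 = 36.67 m/s.
Components: vₓ = 36.67 cos 26.2° = 32.90 m/s, v_y0 = 36.67 sin 26.2° = 16.19 m/s.
With up positive and y = 0 at the ground: y(t) = 43.3 + (16.19) t − 4.905 t². Setting y = 0 and taking the positive root: t = [16.19 + √(16.19² + 2·9.81·43.3)] / 9.81 = (16.19 + 33.34) / 9.81 = 5.049 s.

5.049 s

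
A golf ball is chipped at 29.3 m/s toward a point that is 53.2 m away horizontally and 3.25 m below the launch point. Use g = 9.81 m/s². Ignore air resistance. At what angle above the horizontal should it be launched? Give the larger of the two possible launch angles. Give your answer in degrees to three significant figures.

71.7°

Trajectory: y = x tanθ − g x² (1 + tan²θ)/(2v₀²). With x = 53.2, y = −3.25, v₀ = 29.3, g = 9.81:
16.17 tan²θ − 53.2 tanθ + (12.92) = 0.
tanθ = [53.2 ± √(53.2² − 4 × 16.17 × (12.92))] / (2 × 16.17) = (53.2 ± 44.66) / 32.34, giving tanθ = 0.2641 or 3.026.
θ = 14.79° or 71.71°; the larger is 71.71°.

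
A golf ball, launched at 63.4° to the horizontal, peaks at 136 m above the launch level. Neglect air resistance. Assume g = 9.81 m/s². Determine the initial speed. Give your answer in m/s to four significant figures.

At the peak v_y = 0, so v_y0 = √(2gH) = √(2 × 9.81 × 136) = 51.66 m/s.
v_y0 = v₀ sin θ ⇒ v₀ = 51.66 / sin 63.4° = 57.77 m/s.

57.77 m/s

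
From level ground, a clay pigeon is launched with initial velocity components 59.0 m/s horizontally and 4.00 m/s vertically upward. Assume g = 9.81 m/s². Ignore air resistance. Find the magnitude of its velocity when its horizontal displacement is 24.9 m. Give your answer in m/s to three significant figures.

Time to reach x = 24.9 m: t = x/vₓ = 24.9/59.00 = 0.4220 s.
Vertical velocity there: v_y = v_y0 − g t = 4.000 − 9.81 × 0.4220 = −0.1402 m/s.
Speed: √(vₓ² + v_y²) = √(59.00² + 0.1402²) = 59.00 m/s.

59.0 m/s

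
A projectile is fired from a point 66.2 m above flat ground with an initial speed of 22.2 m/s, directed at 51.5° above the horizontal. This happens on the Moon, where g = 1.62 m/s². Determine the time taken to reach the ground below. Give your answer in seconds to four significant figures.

Resolve: vₓ = 22.20 cos 51.5° = 13.82 m/s and v_y0 = 22.20 sin 51.5° = 17.37 m/s.
Vertical motion (up positive, ground at y = 0): 0.8100 t² − (17.37) t − 66.2 = 0, so t = (17.37 + √(17.37² + 2·1.62·66.2)) / 1.62 = (17.37 + 22.72) / 1.62 = 24.75 s.

24.75 s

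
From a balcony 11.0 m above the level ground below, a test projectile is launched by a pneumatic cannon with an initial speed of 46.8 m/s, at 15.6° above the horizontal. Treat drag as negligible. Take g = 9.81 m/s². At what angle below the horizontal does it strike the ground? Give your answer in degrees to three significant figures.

23.2°

vₓ = 46.80 cos 15.6° = 45.08 m/s; v_y0 = 46.80 sin 15.6° = 12.59 m/s.
Vertical motion (up positive, ground at y = 0): 4.905 t² − (12.59) t − 11.0 = 0, so t = (12.59 + √(12.59² + 2·9.81·11.0)) / 9.81 = (12.59 + 19.34) / 9.81 = 3.255 s.
At impact: v_y = v_y0 − g t = −19.34 m/s; vₓ = 45.08 m/s.
Angle below horizontal: arctan(|v_y|/vₓ) = arctan(19.34/45.08) = 23.23°.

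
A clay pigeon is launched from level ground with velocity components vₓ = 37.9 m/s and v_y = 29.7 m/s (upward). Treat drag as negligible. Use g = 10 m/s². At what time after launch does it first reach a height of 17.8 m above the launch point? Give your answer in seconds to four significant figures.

Set y = v_y0 t − ½ g t² = 17.8: 5.000 t² − 29.70 t + 17.8 = 0.
Quadratic formula: t = (29.70 ± √526.09) / 10.0 = (29.70 ± 22.94) / 10.0 → t = 0.6763 s or 5.264 s.
The first (ascending) time is 0.6763 s.

0.6763 s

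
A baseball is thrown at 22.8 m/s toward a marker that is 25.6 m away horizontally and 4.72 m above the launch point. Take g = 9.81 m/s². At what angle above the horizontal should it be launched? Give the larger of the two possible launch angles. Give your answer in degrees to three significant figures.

Trajectory: y = x tanθ − g x² (1 + tan²θ)/(2v₀²). With x = 25.6, y = 4.72, v₀ = 22.8, g = 9.81:
6.184 tan²θ − 25.6 tanθ + (10.90) = 0.
tanθ = [25.6 ± √(25.6² − 4 × 6.184 × (10.90))] / (2 × 6.184) = (25.6 ± 19.64) / 12.37, giving tanθ = 0.4821 or 3.658.
θ = 25.74° or 74.71°; the larger is 74.71°.

74.7°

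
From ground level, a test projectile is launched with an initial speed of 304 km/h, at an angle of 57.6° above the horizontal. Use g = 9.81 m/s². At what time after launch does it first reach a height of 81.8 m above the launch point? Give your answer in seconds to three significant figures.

Convert: 304 km/h = 304/3.6 = 84.44 m/s.
vₓ = 84.44 cos 57.6° = 45.25 m/s; v_y0 = 84.44 sin 57.6° = 71.30 m/s.
Require v_y0 t − ½ g t² = 81.8, i.e. 4.905 t² − 71.30 t + 81.8 = 0.
t = [71.30 ± √(71.30² − 2·9.81·81.8)] / 9.81 = (71.30 ± 58.98) / 9.81, so t = 1.256 s or t = 13.28 s.
The first (ascending) time is 1.256 s.

1.26 s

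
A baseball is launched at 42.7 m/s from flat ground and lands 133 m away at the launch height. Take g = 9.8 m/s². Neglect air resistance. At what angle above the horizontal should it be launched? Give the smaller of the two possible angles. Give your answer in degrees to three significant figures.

22.8°

R = v₀² sin 2θ / g gives sin 2θ = gR/v₀² = 9.80·133/42.7² = 0.7149.
2θ = 45.63° or 180° − 45.63° = 134.4°, so θ = 22.82° or 67.18°.
The smaller angle is 22.82°.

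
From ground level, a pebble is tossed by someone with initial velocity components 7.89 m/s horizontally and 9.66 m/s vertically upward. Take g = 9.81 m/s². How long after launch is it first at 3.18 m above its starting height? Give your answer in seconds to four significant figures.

0.4178 s

Height y(t) = 9.660 t − 4.905 t² = 3.18 gives 4.905 t² − 9.660 t + 3.18 = 0.
Quadratic formula: t = (9.660 ± √30.924) / 9.81 = (9.660 ± 5.561) / 9.81 → t = 0.4178 s or 1.552 s.
The first (ascending) time is 0.4178 s.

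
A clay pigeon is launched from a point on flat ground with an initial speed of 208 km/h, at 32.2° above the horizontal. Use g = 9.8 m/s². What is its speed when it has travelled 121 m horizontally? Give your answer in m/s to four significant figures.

49.33 m/s

Convert: 208 km/h = 208/3.6 = 57.78 m/s.
Horizontal component vₓ = 57.78 cos 32.2° = 48.89 m/s; vertical v_y0 = 57.78 sin 32.2° = 30.79 m/s.
x = vₓ t ⇒ t = 121/48.89 = 2.475 s.
Vertical velocity there: v_y = v_y0 − g t = 30.79 − 9.80 × 2.475 = 6.535 m/s.
Speed: √(vₓ² + v_y²) = √(48.89² + 6.535²) = 49.33 m/s.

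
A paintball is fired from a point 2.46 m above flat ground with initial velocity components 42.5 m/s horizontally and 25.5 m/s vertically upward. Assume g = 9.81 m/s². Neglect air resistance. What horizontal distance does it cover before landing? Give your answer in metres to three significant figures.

225 m

Vertical motion (up positive, ground at y = 0): 4.905 t² − (25.50) t − 2.46 = 0, so t = (25.50 + √(25.50² + 2·9.81·2.46)) / 9.81 = (25.50 + 26.43) / 9.81 = 5.294 s.
Horizontal distance: R = vₓ t = 42.50 × 5.294 = 225.0 m.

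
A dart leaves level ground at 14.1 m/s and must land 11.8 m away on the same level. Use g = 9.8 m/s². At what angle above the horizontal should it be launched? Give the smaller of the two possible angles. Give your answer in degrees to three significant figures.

17.8°

From R = (v₀²/g) sin 2θ: sin 2θ = 9.80 × 11.8 / 198.81 = 0.5817.
2θ = 35.57° or 180° − 35.57° = 144.4°, so θ = 17.78° or 72.22°.
The smaller angle is 17.78°.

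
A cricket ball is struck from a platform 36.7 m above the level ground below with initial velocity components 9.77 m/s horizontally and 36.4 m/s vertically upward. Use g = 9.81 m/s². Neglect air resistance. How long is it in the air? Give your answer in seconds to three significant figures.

8.32 s

With up positive and y = 0 at the ground: y(t) = 36.7 + (36.40) t − 4.905 t². Setting y = 0 and taking the positive root: t = [36.40 + √(36.40² + 2·9.81·36.7)] / 9.81 = (36.40 + 45.22) / 9.81 = 8.320 s.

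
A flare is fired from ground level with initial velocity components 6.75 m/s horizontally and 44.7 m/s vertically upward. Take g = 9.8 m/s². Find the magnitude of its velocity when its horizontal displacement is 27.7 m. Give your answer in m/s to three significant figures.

Time to reach x = 27.7 m: t = x/vₓ = 27.7/6.750 = 4.104 s.
Vertical velocity there: v_y = v_y0 − g t = 44.70 − 9.80 × 4.104 = 4.484 m/s.
Speed: √(vₓ² + v_y²) = √(6.750² + 4.484²) = 8.103 m/s.

8.10 m/s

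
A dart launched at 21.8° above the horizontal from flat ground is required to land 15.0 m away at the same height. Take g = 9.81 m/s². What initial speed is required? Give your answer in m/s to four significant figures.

14.61 m/s

On level ground R = v₀² sin 2θ / g ⇒ v₀ = √(gR / sin 2θ).
v₀ = √(9.81 × 15.0 / sin 43.60°) = √(147.2 / 0.6896) = √213.38 = 14.61 m/s.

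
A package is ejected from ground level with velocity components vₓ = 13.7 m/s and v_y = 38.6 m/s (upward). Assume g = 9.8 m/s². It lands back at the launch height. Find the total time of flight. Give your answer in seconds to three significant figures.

It returns to y = 0 when t = 2 v_y0 / g = 2(38.60)/9.80 = 7.878 s.

7.88 s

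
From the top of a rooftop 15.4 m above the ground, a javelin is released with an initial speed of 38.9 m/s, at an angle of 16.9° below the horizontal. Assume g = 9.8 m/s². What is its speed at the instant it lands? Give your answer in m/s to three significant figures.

42.6 m/s

Resolve: vₓ = 38.90 cos 16.9° = 37.22 m/s and v_y0 = −11.31 m/s (downward).
The projectile lands when y = 15.4 + (−11.31) t − ½·9.80·t² = 0. Positive root: t = (−11.31 + √(11.31² + 2·9.80·15.4)) / 9.80 = (−11.31 + 20.73) / 9.80 = 0.9614 s.
Vertical velocity at impact: v_y = v_y0 − g t = −11.31 − 9.80 × 0.9614 = −20.73 m/s.
Speed: |v| = √(vₓ² + v_y²) = √(37.22² + 20.73²) = 42.60 m/s.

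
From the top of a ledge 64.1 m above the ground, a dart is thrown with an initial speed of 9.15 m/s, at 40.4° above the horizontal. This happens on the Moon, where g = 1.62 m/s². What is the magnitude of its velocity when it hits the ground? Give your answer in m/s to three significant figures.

17.1 m/s

Resolve: vₓ = 9.150 cos 40.4° = 6.968 m/s and v_y0 = 9.150 sin 40.4° = 5.930 m/s.
Vertical motion (up positive, ground at y = 0): 0.8100 t² − (5.930) t − 64.1 = 0, so t = (5.930 + √(5.930² + 2·1.62·64.1)) / 1.62 = (5.930 + 15.58) / 1.62 = 13.28 s.
Vertical velocity at impact: v_y = v_y0 − g t = 5.930 − 1.62 × 13.28 = −15.58 m/s.
Speed: |v| = √(vₓ² + v_y²) = √(6.968² + 15.58²) = 17.07 m/s.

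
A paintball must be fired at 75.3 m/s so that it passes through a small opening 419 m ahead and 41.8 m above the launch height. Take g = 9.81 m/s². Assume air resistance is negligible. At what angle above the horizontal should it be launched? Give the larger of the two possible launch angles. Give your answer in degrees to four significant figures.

65.28°

Trajectory: y = x tanθ − g x² (1 + tan²θ)/(2v₀²). With x = 419, y = 41.8, v₀ = 75.3, g = 9.81:
151.9 tan²θ − 419 tanθ + (193.7) = 0.
tanθ = [419 ± √(419² − 4 × 151.9 × (193.7))] / (2 × 151.9) = (419 ± 240.6) / 303.7, giving tanθ = 0.5872 or 2.172.
θ = 30.42° or 65.28°; the larger is 65.28°.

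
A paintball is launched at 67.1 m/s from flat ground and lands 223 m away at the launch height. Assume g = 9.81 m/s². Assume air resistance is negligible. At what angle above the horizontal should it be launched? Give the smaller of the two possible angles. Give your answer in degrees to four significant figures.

Level-ground range R = v₀² sin(2θ)/g ⇒ sin(2θ) = gR/v₀² = 9.81 × 223 / 67.1² = 0.4859.
2θ = 29.07° or 180° − 29.07° = 150.9°, so θ = 14.54° or 75.46°.
The smaller angle is 14.54°.

14.54°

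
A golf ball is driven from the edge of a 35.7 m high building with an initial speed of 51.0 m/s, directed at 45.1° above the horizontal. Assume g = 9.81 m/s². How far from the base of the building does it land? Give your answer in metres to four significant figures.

Horizontal component vₓ = 51.00 cos 45.1° = 36.00 m/s; vertical v_y0 = 51.00 sin 45.1° = 36.13 m/s.
Vertical motion (up positive, ground at y = 0): 4.905 t² − (36.13) t − 35.7 = 0, so t = (36.13 + √(36.13² + 2·9.81·35.7)) / 9.81 = (36.13 + 44.78) / 9.81 = 8.247 s.
Horizontal distance: R = vₓ t = 36.00 × 8.247 = 296.9 m.

296.9 m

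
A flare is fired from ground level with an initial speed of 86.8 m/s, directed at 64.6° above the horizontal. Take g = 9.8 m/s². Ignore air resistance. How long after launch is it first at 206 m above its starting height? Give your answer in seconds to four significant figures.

3.313 s

Horizontal component vₓ = 86.80 cos 64.6° = 37.23 m/s; vertical v_y0 = 86.80 sin 64.6° = 78.41 m/s.
Require v_y0 t − ½ g t² = 206, i.e. 4.900 t² − 78.41 t + 206 = 0.
Quadratic formula: t = (78.41 ± √2110.5) / 9.80 = (78.41 ± 45.94) / 9.80 → t = 3.313 s or 12.69 s.
The first (ascending) time is 3.313 s.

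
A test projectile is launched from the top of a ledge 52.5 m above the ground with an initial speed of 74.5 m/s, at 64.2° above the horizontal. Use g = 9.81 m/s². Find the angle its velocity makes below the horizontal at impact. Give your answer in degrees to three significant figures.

66.4°

Horizontal component vₓ = 74.50 cos 64.2° = 32.42 m/s; vertical v_y0 = 74.50 sin 64.2° = 67.07 m/s.
Vertical motion (up positive, ground at y = 0): 4.905 t² − (67.07) t − 52.5 = 0, so t = (67.07 + √(67.07² + 2·9.81·52.5)) / 9.81 = (67.07 + 74.36) / 9.81 = 14.42 s.
At impact: v_y = v_y0 − g t = −74.36 m/s; vₓ = 32.42 m/s.
Angle below horizontal: arctan(|v_y|/vₓ) = arctan(74.36/32.42) = 66.44°.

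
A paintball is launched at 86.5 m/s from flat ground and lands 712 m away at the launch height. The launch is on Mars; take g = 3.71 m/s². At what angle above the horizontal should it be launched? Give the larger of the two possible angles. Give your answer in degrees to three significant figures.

79.7°

R = v₀² sin 2θ / g gives sin 2θ = gR/v₀² = 3.71·712/86.5² = 0.3530.
2θ = 20.67° or 180° − 20.67° = 159.3°, so θ = 10.34° or 79.66°.
The larger angle is 79.66°.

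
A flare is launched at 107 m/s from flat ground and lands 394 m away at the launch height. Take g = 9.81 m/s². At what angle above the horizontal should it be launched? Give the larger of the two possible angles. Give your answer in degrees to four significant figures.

From R = (v₀²/g) sin 2θ: sin 2θ = 9.81 × 394 / 11449 = 0.3376.
2θ = 19.73° or 180° − 19.73° = 160.3°, so θ = 9.865° or 80.13°.
The larger angle is 80.13°.

80.13°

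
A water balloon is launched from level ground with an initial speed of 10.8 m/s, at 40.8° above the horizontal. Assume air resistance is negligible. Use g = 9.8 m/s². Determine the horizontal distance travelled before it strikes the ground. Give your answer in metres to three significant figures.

Horizontal component vₓ = 10.80 cos 40.8° = 8.176 m/s; vertical v_y0 = 10.80 sin 40.8° = 7.057 m/s.
Flight time T = 2 v_y0 / g = 1.440 s.
Horizontal distance R = vₓ T = 8.176 × 1.440 = 11.77 m.

11.8 m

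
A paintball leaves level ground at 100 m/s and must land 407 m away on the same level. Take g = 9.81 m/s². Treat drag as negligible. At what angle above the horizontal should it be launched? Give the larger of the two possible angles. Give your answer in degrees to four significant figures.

78.23°

From R = (v₀²/g) sin 2θ: sin 2θ = 9.81 × 407 / 10000 = 0.3993.
2θ = 23.53° or 180° − 23.53° = 156.5°, so θ = 11.77° or 78.23°.
The larger angle is 78.23°.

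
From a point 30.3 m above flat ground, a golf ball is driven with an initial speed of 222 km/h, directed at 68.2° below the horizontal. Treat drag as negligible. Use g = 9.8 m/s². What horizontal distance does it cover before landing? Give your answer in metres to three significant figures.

Convert: 222 km/h = 222/3.6 = 61.67 m/s.
Resolve: vₓ = 61.67 cos 68.2° = 22.90 m/s and v_y0 = −57.26 m/s (downward).
With up positive and y = 0 at the ground: y(t) = 30.3 + (−57.26) t − 4.900 t². Setting y = 0 and taking the positive root: t = [−57.26 + √(57.26² + 2·9.80·30.3)] / 9.80 = (−57.26 + 62.23) / 9.80 = 0.5072 s.
Horizontal distance: R = vₓ t = 22.90 × 0.5072 = 11.61 m.

11.6 m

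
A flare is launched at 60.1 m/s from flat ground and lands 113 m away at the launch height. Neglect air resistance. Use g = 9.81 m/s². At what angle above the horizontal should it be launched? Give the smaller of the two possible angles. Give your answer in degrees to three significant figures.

R = v₀² sin 2θ / g gives sin 2θ = gR/v₀² = 9.81·113/60.1² = 0.3069.
2θ = 17.87° or 180° − 17.87° = 162.1°, so θ = 8.936° or 81.06°.
The smaller angle is 8.936°.

8.94°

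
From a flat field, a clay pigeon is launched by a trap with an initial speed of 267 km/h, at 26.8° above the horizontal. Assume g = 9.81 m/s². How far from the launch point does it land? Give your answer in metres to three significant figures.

451 m

Convert: 267 km/h = 267/3.6 = 74.17 m/s.
Horizontal component vₓ = 74.17 cos 26.8° = 66.20 m/s; vertical v_y0 = 74.17 sin 26.8° = 33.44 m/s.
Flight time T = 2 v_y0 / g = 6.818 s.
Horizontal distance R = vₓ T = 66.20 × 6.818 = 451.3 m.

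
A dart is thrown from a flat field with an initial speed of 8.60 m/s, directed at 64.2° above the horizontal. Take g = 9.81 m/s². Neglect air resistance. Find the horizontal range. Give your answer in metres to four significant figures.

Resolve: vₓ = 8.600 cos 64.2° = 3.743 m/s and v_y0 = 8.600 sin 64.2° = 7.743 m/s.
Flight time T = 2 v_y0 / g = 1.579 s.
Horizontal distance R = vₓ T = 3.743 × 1.579 = 5.908 m.

5.908 m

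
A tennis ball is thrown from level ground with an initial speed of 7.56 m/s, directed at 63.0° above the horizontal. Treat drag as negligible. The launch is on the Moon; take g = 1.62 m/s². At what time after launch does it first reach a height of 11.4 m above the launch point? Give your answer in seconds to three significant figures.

2.36 s

Horizontal component vₓ = 7.560 cos 63.0° = 3.432 m/s; vertical v_y0 = 7.560 sin 63.0° = 6.736 m/s.
Set y = v_y0 t − ½ g t² = 11.4: 0.8100 t² − 6.736 t + 11.4 = 0.
t = [6.736 ± √(6.736² − 2·1.62·11.4)] / 1.62 = (6.736 ± 2.905) / 1.62, so t = 2.365 s or t = 5.951 s.
The first (ascending) time is 2.365 s.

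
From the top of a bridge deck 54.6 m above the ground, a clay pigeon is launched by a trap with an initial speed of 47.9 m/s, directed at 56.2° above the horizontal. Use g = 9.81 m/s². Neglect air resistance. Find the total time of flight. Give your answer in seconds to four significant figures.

vₓ = 47.90 cos 56.2° = 26.65 m/s; v_y0 = 47.90 sin 56.2° = 39.80 m/s.
The projectile lands when y = 54.6 + (39.80) t − ½·9.81·t² = 0. Positive root: t = (39.80 + √(39.80² + 2·9.81·54.6)) / 9.81 = (39.80 + 51.53) / 9.81 = 9.311 s.

9.311 s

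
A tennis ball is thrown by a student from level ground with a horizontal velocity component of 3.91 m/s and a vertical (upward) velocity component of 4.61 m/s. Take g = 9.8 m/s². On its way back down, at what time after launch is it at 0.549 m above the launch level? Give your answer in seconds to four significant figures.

0.8009 s

Height y(t) = 4.610 t − 4.900 t² = 0.549 gives 4.900 t² − 4.610 t + 0.549 = 0.
t = [4.610 ± √(4.610² − 2·9.80·0.549)] / 9.80 = (4.610 ± 3.239) / 9.80, so t = 0.1399 s or t = 0.8009 s.
The descending-branch root is 0.8009 s.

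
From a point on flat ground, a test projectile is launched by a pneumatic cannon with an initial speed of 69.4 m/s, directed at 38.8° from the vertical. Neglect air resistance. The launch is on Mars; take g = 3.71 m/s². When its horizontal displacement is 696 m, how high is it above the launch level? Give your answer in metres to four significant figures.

vₓ = 69.40 sin 38.8° = 43.49 m/s; v_y0 = 69.40 cos 38.8° = 54.09 m/s.
x = vₓ t ⇒ t = 696/43.49 = 16.01 s.
Height: y = v_y0 t − ½ g t² = 54.09 × 16.01 − 1.855 × 16.01² = 865.6 − 475.2 = 390.5 m.

390.5 m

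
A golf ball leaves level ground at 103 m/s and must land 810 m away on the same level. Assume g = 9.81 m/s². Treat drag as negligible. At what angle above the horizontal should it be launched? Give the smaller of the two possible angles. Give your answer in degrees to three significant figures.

24.3°

R = v₀² sin 2θ / g gives sin 2θ = gR/v₀² = 9.81·810/103² = 0.7490.
2θ = 48.50° or 180° − 48.50° = 131.5°, so θ = 24.25° or 65.75°.
The smaller angle is 24.25°.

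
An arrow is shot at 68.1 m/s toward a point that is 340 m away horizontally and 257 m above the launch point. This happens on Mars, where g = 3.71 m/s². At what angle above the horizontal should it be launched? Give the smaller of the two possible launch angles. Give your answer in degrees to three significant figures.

46.1°

Trajectory: y = x tanθ − g x² (1 + tan²θ)/(2v₀²). With x = 340, y = 257, v₀ = 68.1, g = 3.71:
46.24 tan²θ − 340 tanθ + (303.2) = 0.
tanθ = [340 ± √(340² − 4 × 46.24 × (303.2))] / (2 × 46.24) = (340 ± 244.0) / 92.48, giving tanθ = 1.039 or 6.315.
θ = 46.08° or 81.00°; the smaller is 46.08°.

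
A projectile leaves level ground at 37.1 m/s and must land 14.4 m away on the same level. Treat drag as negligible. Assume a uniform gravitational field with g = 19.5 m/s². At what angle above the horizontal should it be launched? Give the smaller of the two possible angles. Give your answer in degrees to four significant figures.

From R = (v₀²/g) sin 2θ: sin 2θ = 19.5 × 14.4 / 1376.4 = 0.2040.
2θ = 11.77° or 180° − 11.77° = 168.2°, so θ = 5.886° or 84.11°.
The smaller angle is 5.886°.

5.886°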